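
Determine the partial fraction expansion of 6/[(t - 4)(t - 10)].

6/(t - 4)(t - 10) = P/(t - 4) + Q/(t - 10). P = 6/(4 - 10) = -1, Q = 6/(10 - 4) = 1
Result: -1/(t - 4) + 1/(t - 10)


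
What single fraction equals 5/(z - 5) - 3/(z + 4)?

Common denominator (z - 5)(z + 4). Numerator: 5(z + 4) - 3(z - 5) = (5z + 20) - (3z - 15) = 2z + 35
Result: (2z + 35)/[(z - 5)(z + 4)]


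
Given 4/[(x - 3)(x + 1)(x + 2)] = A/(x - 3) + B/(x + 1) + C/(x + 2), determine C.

Cover-up at x = -2: C = 4/[(-2 - 3)(-2 + 1)] = 4/[(-5)(-1)] = 4/5


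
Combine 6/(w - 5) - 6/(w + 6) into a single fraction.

Common denominator (w - 5)(w + 6). Numerator: 6(w + 6) - 6(w - 5) = (6w + 36) - (6w - 30) = 66
Result: (66)/[(w - 5)(w + 6)]


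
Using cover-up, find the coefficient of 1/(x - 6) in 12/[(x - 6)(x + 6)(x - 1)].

Cover (x - 6), set x=6: 12/[(6 + 6)(6 - 1)] = 1/5


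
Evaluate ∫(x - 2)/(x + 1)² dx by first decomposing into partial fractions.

Decompose: A = 1, B = 1·(-1) - 2 = -3, so (x - 2)/(x + 1)² = 1/(x + 1) - 3/(x + 1)². Integrate: ∫ A/(x + 1) dx = ln|(x + 1)|; ∫ B/(x + 1)² dx = 3/(x + 1). Sum: ln|(x + 1)| + 3/(x + 1) + C


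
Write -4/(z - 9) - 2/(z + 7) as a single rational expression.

Common denominator (z - 9)(z + 7). Numerator: -4(z + 7) - 2(z - 9) = (-4z - 28) - (2z - 18) = -6z - 10
Result: (-6z - 10)/[(z - 9)(z + 7)]


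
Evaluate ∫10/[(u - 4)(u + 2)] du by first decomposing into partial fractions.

Decompose: 10/[(u - 4)(u + 2)] = (5/3)/(u - 4) - (5/3)/(u + 2). Integrate each term: (5/3) ln|(u - 4)| - (5/3) ln|(u + 2)| + C


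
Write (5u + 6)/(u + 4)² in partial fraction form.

(5u + 6) = A(u + 4) + B. At u = -4: B = 5·(-4) + 6 = -14. Coeff of u: A = 5
Result: 5/(u + 4) - 14/(u + 4)²


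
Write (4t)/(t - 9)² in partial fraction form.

(4t) = P(t - 9) + Q. At t = 9: Q = 4·9 + 0 = 36. Coeff of t: P = 4
Result: 4/(t - 9) + 36/(t - 9)²


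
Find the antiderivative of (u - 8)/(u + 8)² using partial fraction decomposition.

Decompose: A = 1, B = 1·(-8) - 8 = -16, so (u - 8)/(u + 8)² = 1/(u + 8) - 16/(u + 8)². Integrate: ∫ A/(u + 8) du = ln|(u + 8)|; ∫ B/(u + 8)² du = 16/(u + 8). Sum: ln|(u + 8)| + 16/(u + 8) + C


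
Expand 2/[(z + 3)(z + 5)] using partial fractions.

2/(z + 3)(z + 5) = α/(z + 3) + β/(z + 5). α = 2/(-3 + 5) = 1, β = 2/(-5 + 3) = -1
Result: 1/(z + 3) - 1/(z + 5)


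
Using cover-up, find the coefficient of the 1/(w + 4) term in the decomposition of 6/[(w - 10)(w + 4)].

Cover (w + 4), set w=-4: 6/((w - 10) at w=-4) = 6/(-14) = -3/7


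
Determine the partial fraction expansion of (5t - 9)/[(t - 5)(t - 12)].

At t=5: α = (5·5 - 9)/(5 - 12) = -16/7. At t=12: β = (5·12 - 9)/(12 - 5) = 51/7
Result: (-16/7)/(t - 5) + (51/7)/(t - 12)


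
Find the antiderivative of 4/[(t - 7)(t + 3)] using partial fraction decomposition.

Decompose: 4/[(t - 7)(t + 3)] = (2/5)/(t - 7) - (2/5)/(t + 3). Integrate each term: (2/5) ln|(t - 7)| - (2/5) ln|(t + 3)| + C


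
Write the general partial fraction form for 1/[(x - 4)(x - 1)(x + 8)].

Three distinct linear factors: P/(x - 4) + Q/(x - 1) + R/(x + 8)


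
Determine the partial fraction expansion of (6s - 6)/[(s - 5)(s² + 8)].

At s=5: P = (6·5 - 6)/(5² + 8) = 8/11. Q = -P = -8/11, R = 6 - 5·P = 26/11
Result: (8/11)/(s - 5) - ((8/11)s - 26/11)/(s² + 8)


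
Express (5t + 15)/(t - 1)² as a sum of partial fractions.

(5t + 15) = A(t - 1) + B. At t = 1: B = 5·1 + 15 = 20. Coeff of t: A = 5
Result: 5/(t - 1) + 20/(t - 1)²


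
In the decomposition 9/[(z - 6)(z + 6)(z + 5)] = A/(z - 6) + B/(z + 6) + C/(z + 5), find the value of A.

Cover-up at z = 6: A = 9/[(6 + 6)(6 + 5)] = 9/[(12)(11)] = 9/132 = 3/44


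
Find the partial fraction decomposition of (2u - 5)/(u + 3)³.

(2u - 5) = P(u + 3)² + Q(u + 3) + R. At u = -3: R = 2·(-3) - 5 = -11. Coefficients: P = 0, Q = 2
Result: 2/(u + 3)² - 11/(u + 3)³


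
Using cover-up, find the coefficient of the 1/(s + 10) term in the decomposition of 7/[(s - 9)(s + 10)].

Cover (s + 10), set s=-10: 7/((s - 9) at s=-10) = 7/(-19) = -7/19


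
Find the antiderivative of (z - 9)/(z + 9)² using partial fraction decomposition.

Decompose: α = 1, β = 1·(-9) - 9 = -18, so (z - 9)/(z + 9)² = 1/(z + 9) - 18/(z + 9)². Integrate: ∫ α/(z + 9) dz = ln|(z + 9)|; ∫ β/(z + 9)² dz = 18/(z + 9). Sum: ln|(z + 9)| + 18/(z + 9) + C


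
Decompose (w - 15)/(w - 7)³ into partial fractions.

(w - 15) = A(w - 7)² + B(w - 7) + C. At w = 7: C = 1·7 - 15 = -8. Coefficients: A = 0, B = 1
Result: 1/(w - 7)² - 8/(w - 7)³


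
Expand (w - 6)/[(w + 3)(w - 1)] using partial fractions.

At w=-3: α = (1·(-3) - 6)/(-3 - 1) = 9/4. At w=1: β = (1·1 - 6)/(1 + 3) = -5/4
Result: (9/4)/(w + 3) - (5/4)/(w - 1)


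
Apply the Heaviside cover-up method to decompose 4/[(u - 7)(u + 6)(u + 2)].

Cover (u - 7), u=7: α = 4/[(7 + 6)(7 + 2)] = 4/117. Cover (u + 6), u=-6: β = 4/[(-6 - 7)(-6 + 2)] = 1/13. Cover (u + 2), u=-2: γ = 4/[(-2 - 7)(-2 + 6)] = -1/9.
Result: (4/117)/(u - 7) + (1/13)/(u + 6) - (1/9)/(u + 2)


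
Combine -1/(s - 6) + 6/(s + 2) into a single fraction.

Common denominator (s - 6)(s + 2). Numerator: -1(s + 2) + 6(s - 6) = (-s - 2) + (6s - 36) = 5s - 38
Result: (5s - 38)/[(s - 6)(s + 2)]


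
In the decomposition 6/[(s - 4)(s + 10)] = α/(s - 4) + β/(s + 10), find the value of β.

Cover-up at s = -10: β = 6/(-10 - 4) = -6/14 = -3/7


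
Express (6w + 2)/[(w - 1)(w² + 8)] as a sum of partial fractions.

At w=1: A = (6·1 + 2)/(1² + 8) = 8/9. B = -A = -8/9, C = 6 - 1·A = 46/9
Result: (8/9)/(w - 1) - ((8/9)w - 46/9)/(w² + 8)


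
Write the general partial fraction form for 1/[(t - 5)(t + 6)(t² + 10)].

Two linear + quadratic: A/(t - 5) + B/(t + 6) + (Ct + D)/(t² + 10)


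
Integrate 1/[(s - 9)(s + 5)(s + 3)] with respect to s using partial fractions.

Cover-up: P = 1/168, Q = 1/28, R = -1/24. Decomposition: (1/168)/(s - 9) + (1/28)/(s + 5) - (1/24)/(s + 3). Integrate each term: (1/168) ln|(s - 9)| + (1/28) ln|(s + 5)| - (1/24) ln|(s + 3)| + C


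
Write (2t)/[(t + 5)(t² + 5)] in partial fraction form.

At t=-5: P = (2·(-5) + 0)/((-5)² + 5) = -1/3. Q = -P = 1/3, R = 2 - (-5)·P = 1/3
Result: (-1/3)/(t + 5) + ((1/3)t + 1/3)/(t² + 5)


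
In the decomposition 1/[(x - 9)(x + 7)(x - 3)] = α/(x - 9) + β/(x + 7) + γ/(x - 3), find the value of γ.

Cover-up at x = 3: γ = 1/[(3 - 9)(3 + 7)] = 1/[(-6)(10)] = -1/60


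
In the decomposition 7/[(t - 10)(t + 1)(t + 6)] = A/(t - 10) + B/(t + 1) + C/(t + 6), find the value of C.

Cover-up at t = -6: C = 7/[(-6 - 10)(-6 + 1)] = 7/[(-16)(-5)] = 7/80


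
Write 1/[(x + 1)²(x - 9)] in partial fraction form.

Cover-up at x=9: γ = 1/(9 + 1)² = 1/100. Cover-up at x=-1: β = 1/(-1 - 9) = -1/10. Comparing x² coeff: α = -γ = -1/100
Result: (-1/100)/(x + 1) - (1/10)/(x + 1)² + (1/100)/(x - 9)


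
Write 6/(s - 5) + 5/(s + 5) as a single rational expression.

Common denominator (s - 5)(s + 5). Numerator: 6(s + 5) + 5(s - 5) = (6s + 30) + (5s - 25) = 11s + 5
Result: (11s + 5)/[(s - 5)(s + 5)]


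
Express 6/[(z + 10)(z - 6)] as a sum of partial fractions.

6/(z + 10)(z - 6) = A/(z + 10) + B/(z - 6). A = 6/(-10 - 6) = -3/8, B = 6/(6 + 10) = 3/8
Result: (-3/8)/(z + 10) + (3/8)/(z - 6)


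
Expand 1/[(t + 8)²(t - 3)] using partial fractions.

Cover-up at t=3: C = 1/(3 + 8)² = 1/121. Cover-up at t=-8: B = 1/(-8 - 3) = -1/11. Comparing t² coeff: A = -C = -1/121
Result: (-1/121)/(t + 8) - (1/11)/(t + 8)² + (1/121)/(t - 3)


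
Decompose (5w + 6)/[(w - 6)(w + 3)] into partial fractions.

At w=6: α = (5·6 + 6)/(6 + 3) = 4. At w=-3: β = (5·(-3) + 6)/(-3 - 6) = 1
Result: 4/(w - 6) + 1/(w + 3)


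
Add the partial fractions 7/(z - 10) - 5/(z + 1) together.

Common denominator (z - 10)(z + 1). Numerator: 7(z + 1) - 5(z - 10) = (7z + 7) - (5z - 50) = 2z + 57
Result: (2z + 57)/[(z - 10)(z + 1)]


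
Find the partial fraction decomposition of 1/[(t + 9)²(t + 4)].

Cover-up at t=-4: R = 1/(-4 + 9)² = 1/25. Cover-up at t=-9: Q = 1/(-9 + 4) = -1/5. Comparing t² coeff: P = -R = -1/25
Result: (-1/25)/(t + 9) - (1/5)/(t + 9)² + (1/25)/(t + 4)


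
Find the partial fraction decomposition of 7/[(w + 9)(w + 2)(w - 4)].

Using cover-up method: P = 1/13, Q = -1/6, R = 7/78
Result: (1/13)/(w + 9) - (1/6)/(w + 2) + (7/78)/(w - 4)


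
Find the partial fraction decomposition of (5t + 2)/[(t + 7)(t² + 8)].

At t=-7: α = (5·(-7) + 2)/((-7)² + 8) = -11/19. β = -α = 11/19, γ = 5 - (-7)·α = 18/19
Result: (-11/19)/(t + 7) + ((11/19)t + 18/19)/(t² + 8)


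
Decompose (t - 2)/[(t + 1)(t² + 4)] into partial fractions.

At t=-1: P = (1·(-1) - 2)/((-1)² + 4) = -3/5. Q = -P = 3/5, R = 1 - (-1)·P = 2/5
Result: (-3/5)/(t + 1) + ((3/5)t + 2/5)/(t² + 4)


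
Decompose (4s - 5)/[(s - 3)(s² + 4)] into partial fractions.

At s=3: P = (4·3 - 5)/(3² + 4) = 7/13. Q = -P = -7/13, R = 4 - 3·P = 31/13
Result: (7/13)/(s - 3) - ((7/13)s - 31/13)/(s² + 4)


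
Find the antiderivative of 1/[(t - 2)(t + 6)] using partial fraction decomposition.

Decompose: 1/[(t - 2)(t + 6)] = (1/8)/(t - 2) - (1/8)/(t + 6). Integrate each term: (1/8) ln|(t - 2)| - (1/8) ln|(t + 6)| + C


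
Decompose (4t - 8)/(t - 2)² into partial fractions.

(4t - 8) = P(t - 2) + Q. At t = 2: Q = 4·2 - 8 = 0. Coeff of t: P = 4
Result: 4/(t - 2)


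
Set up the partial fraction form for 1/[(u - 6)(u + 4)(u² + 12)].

Two linear + quadratic: P/(u - 6) + Q/(u + 4) + (Ru + S)/(u² + 12)


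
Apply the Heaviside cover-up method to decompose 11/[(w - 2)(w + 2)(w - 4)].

Cover (w - 2), w=2: A = 11/[(2 + 2)(2 - 4)] = -11/8. Cover (w + 2), w=-2: B = 11/[(-2 - 2)(-2 - 4)] = 11/24. Cover (w - 4), w=4: C = 11/[(4 - 2)(4 + 2)] = 11/12.
Result: (-11/8)/(w - 2) + (11/24)/(w + 2) + (11/12)/(w - 4)


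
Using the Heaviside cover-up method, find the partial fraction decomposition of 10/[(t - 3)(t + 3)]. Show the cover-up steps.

Cover (t - 3): set t=3, get P = 10/(3 + 3) = 5/3. Cover (t + 3): set t=-3, get Q = 10/(-3 - 3) = -5/3.
Result: (5/3)/(t - 3) - (5/3)/(t + 3)


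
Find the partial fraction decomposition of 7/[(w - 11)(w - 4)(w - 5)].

Using cover-up method: α = 1/6, β = 1, γ = -7/6
Result: (1/6)/(w - 11) + 1/(w - 4) - (7/6)/(w - 5)


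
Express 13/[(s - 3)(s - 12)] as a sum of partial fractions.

13/(s - 3)(s - 12) = P/(s - 3) + Q/(s - 12). P = 13/(3 - 12) = -13/9, Q = 13/(12 - 3) = 13/9
Result: (-13/9)/(s - 3) + (13/9)/(s - 12)


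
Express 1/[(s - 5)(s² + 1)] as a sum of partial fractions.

Cover-up at s = 5: P = 1/(5² + 1) = 1/26. Then Q = -P = -1/26, R = -P·(0 + 5) = -5/26
Result: (1/26)/(s - 5) - ((1/26)s + 5/26)/(s² + 1)


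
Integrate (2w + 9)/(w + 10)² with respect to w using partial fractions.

Decompose: α = 2, β = 2·(-10) + 9 = -11, so (2w + 9)/(w + 10)² = 2/(w + 10) - 11/(w + 10)². Integrate: ∫ α/(w + 10) dw = 2 ln|(w + 10)|; ∫ β/(w + 10)² dw = 11/(w + 10). Sum: 2 ln|(w + 10)| + 11/(w + 10) + C


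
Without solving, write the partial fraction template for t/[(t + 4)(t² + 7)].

Linear + irreducible quadratic: α/(t + 4) + (βt + γ)/(t² + 7)


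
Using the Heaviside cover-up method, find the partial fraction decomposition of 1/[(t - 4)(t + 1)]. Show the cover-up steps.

Cover (t - 4): set t=4, get P = 1/(4 + 1) = 1/5. Cover (t + 1): set t=-1, get Q = 1/(-1 - 4) = -1/5.
Result: (1/5)/(t - 4) - (1/5)/(t + 1)


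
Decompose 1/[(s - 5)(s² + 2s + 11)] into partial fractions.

Cover-up at s = 5: α = 1/(5² + 2·5 + 11) = 1/46. Then β = -α = -1/46, γ = -α·(2 + 5) = -7/46
Result: (1/46)/(s - 5) - ((1/46)s + 7/46)/(s² + 2s + 11)


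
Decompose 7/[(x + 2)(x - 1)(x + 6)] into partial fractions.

Using cover-up method: A = -7/12, B = 1/3, C = 1/4
Result: (-7/12)/(x + 2) + (1/3)/(x - 1) + (1/4)/(x + 6)


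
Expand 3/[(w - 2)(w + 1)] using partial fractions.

3/(w - 2)(w + 1) = P/(w - 2) + Q/(w + 1). P = 3/(2 + 1) = 1, Q = 3/(-1 - 2) = -1
Result: 1/(w - 2) - 1/(w + 1)


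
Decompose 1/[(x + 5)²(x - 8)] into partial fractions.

Cover-up at x=8: R = 1/(8 + 5)² = 1/169. Cover-up at x=-5: Q = 1/(-5 - 8) = -1/13. Comparing x² coeff: P = -R = -1/169
Result: (-1/169)/(x + 5) - (1/13)/(x + 5)² + (1/169)/(x - 8)


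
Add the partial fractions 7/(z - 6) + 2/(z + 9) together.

Common denominator (z - 6)(z + 9). Numerator: 7(z + 9) + 2(z - 6) = (7z + 63) + (2z - 12) = 9z + 51
Result: (9z + 51)/[(z - 6)(z + 9)]


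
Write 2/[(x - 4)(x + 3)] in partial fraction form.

2/(x - 4)(x + 3) = P/(x - 4) + Q/(x + 3). P = 2/(4 + 3) = 2/7, Q = 2/(-3 - 4) = -2/7
Result: (2/7)/(x - 4) - (2/7)/(x + 3)


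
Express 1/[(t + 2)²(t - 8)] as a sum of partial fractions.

Cover-up at t=8: C = 1/(8 + 2)² = 1/100. Cover-up at t=-2: B = 1/(-2 - 8) = -1/10. Comparing t² coeff: A = -C = -1/100
Result: (-1/100)/(t + 2) - (1/10)/(t + 2)² + (1/100)/(t - 8)


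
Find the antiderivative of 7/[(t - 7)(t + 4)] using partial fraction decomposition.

Decompose: 7/[(t - 7)(t + 4)] = (7/11)/(t - 7) - (7/11)/(t + 4). Integrate each term: (7/11) ln|(t - 7)| - (7/11) ln|(t + 4)| + C


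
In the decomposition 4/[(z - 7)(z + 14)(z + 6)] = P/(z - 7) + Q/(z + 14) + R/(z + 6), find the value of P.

Cover-up at z = 7: P = 4/[(7 + 14)(7 + 6)] = 4/[(21)(13)] = 4/273


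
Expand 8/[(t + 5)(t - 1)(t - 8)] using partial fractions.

Using cover-up method: P = 4/39, Q = -4/21, R = 8/91
Result: (4/39)/(t + 5) - (4/21)/(t - 1) + (8/91)/(t - 8)


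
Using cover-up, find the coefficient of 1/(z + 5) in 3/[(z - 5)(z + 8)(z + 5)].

Cover (z + 5), set z=-5: 3/[(-5 - 5)(-5 + 8)] = -1/10


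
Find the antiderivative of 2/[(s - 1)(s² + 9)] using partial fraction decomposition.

Cover-up at s=1: A = 2/(1²+9) = 1/5. Coeff matching: B = -1/5, C = -1/5. Decomposition: (1/5)/(s - 1) - ((1/5)s + 1/5)/(s² + 9). Integrate: linear → ln, quadratic → (1/2)ln + arctan: (1/5) ln|(s - 1)| - (1/10) ln(s² + 9) - (1/15) arctan(s/3) + C


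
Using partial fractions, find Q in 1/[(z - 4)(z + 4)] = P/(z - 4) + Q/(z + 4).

Cover-up at z = -4: Q = 1/(-4 - 4) = -1/8


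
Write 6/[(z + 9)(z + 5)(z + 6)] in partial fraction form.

Using cover-up method: P = 1/2, Q = 3/2, R = -2
Result: (1/2)/(z + 9) + (3/2)/(z + 5) - 2/(z + 6)


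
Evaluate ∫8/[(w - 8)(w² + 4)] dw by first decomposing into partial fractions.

Cover-up at w=8: P = 8/(8²+4) = 2/17. Coeff matching: Q = -2/17, R = -16/17. Decomposition: (2/17)/(w - 8) - ((2/17)w + 16/17)/(w² + 4). Integrate: linear → ln, quadratic → (1/2)ln + arctan: (2/17) ln|(w - 8)| - (1/17) ln(w² + 4) - (8/17) arctan(w/2) + C


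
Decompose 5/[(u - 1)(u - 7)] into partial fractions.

5/(u - 1)(u - 7) = A/(u - 1) + B/(u - 7). A = 5/(1 - 7) = -5/6, B = 5/(7 - 1) = 5/6
Result: (-5/6)/(u - 1) + (5/6)/(u - 7)


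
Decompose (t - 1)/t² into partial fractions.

(t - 1) = αt + β. At t = 0: β = 1·0 - 1 = -1. Coeff of t: α = 1
Result: 1/t - 1/t²


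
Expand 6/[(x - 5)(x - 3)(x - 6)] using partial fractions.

Using cover-up method: A = -3, B = 1, C = 2
Result: -3/(x - 5) + 1/(x - 3) + 2/(x - 6)


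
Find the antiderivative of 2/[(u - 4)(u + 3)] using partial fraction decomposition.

Decompose: 2/[(u - 4)(u + 3)] = (2/7)/(u - 4) - (2/7)/(u + 3). Integrate each term: (2/7) ln|(u - 4)| - (2/7) ln|(u + 3)| + C


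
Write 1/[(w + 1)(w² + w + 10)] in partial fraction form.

Cover-up at w = -1: A = 1/((-1)² + 1·(-1) + 10) = 1/10. Then B = -A = -1/10, C = -A·(1 - 1) = 0
Result: (1/10)/(w + 1) - ((1/10)w)/(w² + w + 10)


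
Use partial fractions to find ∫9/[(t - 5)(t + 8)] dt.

Decompose: 9/[(t - 5)(t + 8)] = (9/13)/(t - 5) - (9/13)/(t + 8). Integrate each term: (9/13) ln|(t - 5)| - (9/13) ln|(t + 8)| + C


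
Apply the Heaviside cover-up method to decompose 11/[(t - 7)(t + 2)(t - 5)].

Cover (t - 7), t=7: P = 11/[(7 + 2)(7 - 5)] = 11/18. Cover (t + 2), t=-2: Q = 11/[(-2 - 7)(-2 - 5)] = 11/63. Cover (t - 5), t=5: R = 11/[(5 - 7)(5 + 2)] = -11/14.
Result: (11/18)/(t - 7) + (11/63)/(t + 2) - (11/14)/(t - 5)


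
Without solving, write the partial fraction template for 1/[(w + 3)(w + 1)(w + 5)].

Three distinct linear factors: P/(w + 3) + Q/(w + 1) + R/(w + 5)


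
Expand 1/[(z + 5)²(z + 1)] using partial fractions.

Cover-up at z=-1: R = 1/(-1 + 5)² = 1/16. Cover-up at z=-5: Q = 1/(-5 + 1) = -1/4. Comparing z² coeff: P = -R = -1/16
Result: (-1/16)/(z + 5) - (1/4)/(z + 5)² + (1/16)/(z + 1)


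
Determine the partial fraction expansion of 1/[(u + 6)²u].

Cover-up at u=0: R = 1/(0 + 6)² = 1/36. Cover-up at u=-6: Q = 1/(-6 - 0) = -1/6. Comparing u² coeff: P = -R = -1/36
Result: (-1/36)/(u + 6) - (1/6)/(u + 6)² + (1/36)/u


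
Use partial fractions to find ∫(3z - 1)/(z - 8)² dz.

Decompose: α = 3, β = 3·8 - 1 = 23, so (3z - 1)/(z - 8)² = 3/(z - 8) + 23/(z - 8)². Integrate: ∫ α/(z - 8) dz = 3 ln|(z - 8)|; ∫ β/(z - 8)² dz = -23/(z - 8). Sum: 3 ln|(z - 8)| - 23/(z - 8) + C


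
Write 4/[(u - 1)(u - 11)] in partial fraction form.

4/(u - 1)(u - 11) = P/(u - 1) + Q/(u - 11). P = 4/(1 - 11) = -2/5, Q = 4/(11 - 1) = 2/5
Result: (-2/5)/(u - 1) + (2/5)/(u - 11)


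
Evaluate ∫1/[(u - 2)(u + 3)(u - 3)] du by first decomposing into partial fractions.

Cover-up: A = -1/5, B = 1/30, C = 1/6. Decomposition: (-1/5)/(u - 2) + (1/30)/(u + 3) + (1/6)/(u - 3). Integrate each term: (-1/5) ln|(u - 2)| + (1/30) ln|(u + 3)| + (1/6) ln|(u - 3)| + C


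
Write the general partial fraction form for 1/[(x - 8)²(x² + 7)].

Repeated linear + quadratic: α/(x - 8) + β/(x - 8)² + (γx + δ)/(x² + 7)


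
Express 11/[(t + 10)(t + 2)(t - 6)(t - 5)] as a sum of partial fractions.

Using Heaviside cover-up: (-11/1920)/(t + 10) + (11/448)/(t + 2) + (11/128)/(t - 6) - (11/105)/(t - 5)


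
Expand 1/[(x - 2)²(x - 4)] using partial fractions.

Cover-up at x=4: γ = 1/(4 - 2)² = 1/4. Cover-up at x=2: β = 1/(2 - 4) = -1/2. Comparing x² coeff: α = -γ = -1/4
Result: (-1/4)/(x - 2) - (1/2)/(x - 2)² + (1/4)/(x - 4)


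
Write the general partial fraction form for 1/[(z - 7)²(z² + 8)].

Repeated linear + quadratic: P/(z - 7) + Q/(z - 7)² + (Rz + S)/(z² + 8)


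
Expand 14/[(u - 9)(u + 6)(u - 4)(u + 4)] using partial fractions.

Using Heaviside cover-up: (14/975)/(u - 9) - (7/150)/(u + 6) - (7/200)/(u - 4) + (7/104)/(u + 4)


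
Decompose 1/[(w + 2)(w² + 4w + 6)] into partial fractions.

Cover-up at w = -2: α = 1/((-2)² + 4·(-2) + 6) = 1/2. Then β = -α = -1/2, γ = -α·(4 - 2) = -1
Result: (1/2)/(w + 2) - ((1/2)w + 1)/(w² + 4w + 6)


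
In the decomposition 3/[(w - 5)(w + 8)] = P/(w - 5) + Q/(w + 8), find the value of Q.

Cover-up at w = -8: Q = 3/(-8 - 5) = -3/13


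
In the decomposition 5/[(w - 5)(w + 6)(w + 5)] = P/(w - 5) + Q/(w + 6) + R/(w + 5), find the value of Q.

Cover-up at w = -6: Q = 5/[(-6 - 5)(-6 + 5)] = 5/[(-11)(-1)] = 5/11


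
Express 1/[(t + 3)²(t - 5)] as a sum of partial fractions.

Cover-up at t=5: C = 1/(5 + 3)² = 1/64. Cover-up at t=-3: B = 1/(-3 - 5) = -1/8. Comparing t² coeff: A = -C = -1/64
Result: (-1/64)/(t + 3) - (1/8)/(t + 3)² + (1/64)/(t - 5)


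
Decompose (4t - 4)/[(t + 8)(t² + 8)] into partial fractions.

At t=-8: A = (4·(-8) - 4)/((-8)² + 8) = -1/2. B = -A = 1/2, C = 4 - (-8)·A = 0
Result: (-1/2)/(t + 8) + ((1/2)t)/(t² + 8)


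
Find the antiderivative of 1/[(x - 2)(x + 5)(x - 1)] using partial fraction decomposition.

Cover-up: A = 1/7, B = 1/42, C = -1/6. Decomposition: (1/7)/(x - 2) + (1/42)/(x + 5) - (1/6)/(x - 1). Integrate each term: (1/7) ln|(x - 2)| + (1/42) ln|(x + 5)| - (1/6) ln|(x - 1)| + C


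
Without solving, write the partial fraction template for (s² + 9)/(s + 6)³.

Repeated linear factor (power 3): P/(s + 6) + Q/(s + 6)² + R/(s + 6)³


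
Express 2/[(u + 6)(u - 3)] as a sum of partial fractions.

2/(u + 6)(u - 3) = A/(u + 6) + B/(u - 3). A = 2/(-6 - 3) = -2/9, B = 2/(3 + 6) = 2/9
Result: (-2/9)/(u + 6) + (2/9)/(u - 3)


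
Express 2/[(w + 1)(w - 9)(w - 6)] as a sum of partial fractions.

Using cover-up method: A = 1/35, B = 1/15, C = -2/21
Result: (1/35)/(w + 1) + (1/15)/(w - 9) - (2/21)/(w - 6)


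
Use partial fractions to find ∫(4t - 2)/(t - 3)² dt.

Decompose: P = 4, Q = 4·3 - 2 = 10, so (4t - 2)/(t - 3)² = 4/(t - 3) + 10/(t - 3)². Integrate: ∫ P/(t - 3) dt = 4 ln|(t - 3)|; ∫ Q/(t - 3)² dt = -10/(t - 3). Sum: 4 ln|(t - 3)| - 10/(t - 3) + C


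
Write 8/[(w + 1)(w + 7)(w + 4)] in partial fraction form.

Using cover-up method: α = 4/9, β = 4/9, γ = -8/9
Result: (4/9)/(w + 1) + (4/9)/(w + 7) - (8/9)/(w + 4)


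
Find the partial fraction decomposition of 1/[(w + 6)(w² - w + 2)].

Cover-up at w = -6: A = 1/((-6)² - 1·(-6) + 2) = 1/44. Then B = -A = -1/44, C = -A·(-1 - 6) = 7/44
Result: (1/44)/(w + 6) - ((1/44)w - 7/44)/(w² - w + 2)


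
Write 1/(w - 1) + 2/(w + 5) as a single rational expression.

Common denominator (w - 1)(w + 5). Numerator: 1(w + 5) + 2(w - 1) = (w + 5) + (2w - 2) = 3w + 3
Result: (3w + 3)/[(w - 1)(w + 5)]


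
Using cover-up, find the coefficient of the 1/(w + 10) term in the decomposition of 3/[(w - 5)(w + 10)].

Cover (w + 10), set w=-10: 3/((w - 5) at w=-10) = 3/(-15) = -1/5


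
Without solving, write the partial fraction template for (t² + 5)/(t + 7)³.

Repeated linear factor (power 3): P/(t + 7) + Q/(t + 7)² + R/(t + 7)³


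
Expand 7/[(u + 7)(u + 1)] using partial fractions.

7/(u + 7)(u + 1) = α/(u + 7) + β/(u + 1). α = 7/(-7 + 1) = -7/6, β = 7/(-1 + 7) = 7/6
Result: (-7/6)/(u + 7) + (7/6)/(u + 1)


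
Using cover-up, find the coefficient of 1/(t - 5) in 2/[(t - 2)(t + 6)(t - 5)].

Cover (t - 5), set t=5: 2/[(5 - 2)(5 + 6)] = 2/33


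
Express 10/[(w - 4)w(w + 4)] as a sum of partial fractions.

Using cover-up method: A = 5/16, B = -5/8, C = 5/16
Result: (5/16)/(w - 4) - (5/8)/w + (5/16)/(w + 4)


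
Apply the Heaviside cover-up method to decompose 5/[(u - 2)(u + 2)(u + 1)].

Cover (u - 2), u=2: A = 5/[(2 + 2)(2 + 1)] = 5/12. Cover (u + 2), u=-2: B = 5/[(-2 - 2)(-2 + 1)] = 5/4. Cover (u + 1), u=-1: C = 5/[(-1 - 2)(-1 + 2)] = -5/3.
Result: (5/12)/(u - 2) + (5/4)/(u + 2) - (5/3)/(u + 1)


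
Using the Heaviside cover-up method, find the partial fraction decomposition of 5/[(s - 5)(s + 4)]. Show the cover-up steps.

Cover (s - 5): set s=5, get A = 5/(5 + 4) = 5/9. Cover (s + 4): set s=-4, get B = 5/(-4 - 5) = -5/9.
Result: (5/9)/(s - 5) - (5/9)/(s + 4)


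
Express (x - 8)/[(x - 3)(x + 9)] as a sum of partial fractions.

At x=3: P = (1·3 - 8)/(3 + 9) = -5/12. At x=-9: Q = (1·(-9) - 8)/(-9 - 3) = 17/12
Result: (-5/12)/(x - 3) + (17/12)/(x + 9)


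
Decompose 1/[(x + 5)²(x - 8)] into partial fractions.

Cover-up at x=8: C = 1/(8 + 5)² = 1/169. Cover-up at x=-5: B = 1/(-5 - 8) = -1/13. Comparing x² coeff: A = -C = -1/169
Result: (-1/169)/(x + 5) - (1/13)/(x + 5)² + (1/169)/(x - 8)


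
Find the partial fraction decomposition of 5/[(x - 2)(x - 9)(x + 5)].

Using cover-up method: α = -5/49, β = 5/98, γ = 5/98
Result: (-5/49)/(x - 2) + (5/98)/(x - 9) + (5/98)/(x + 5)


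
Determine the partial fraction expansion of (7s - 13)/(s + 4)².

(7s - 13) = A(s + 4) + B. At s = -4: B = 7·(-4) - 13 = -41. Coeff of s: A = 7
Result: 7/(s + 4) - 41/(s + 4)²


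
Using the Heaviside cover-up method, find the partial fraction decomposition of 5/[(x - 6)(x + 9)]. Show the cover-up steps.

Cover (x - 6): set x=6, get A = 5/(6 + 9) = 1/3. Cover (x + 9): set x=-9, get B = 5/(-9 - 6) = -1/3.
Result: (1/3)/(x - 6) - (1/3)/(x + 9)


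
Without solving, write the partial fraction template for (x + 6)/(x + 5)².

Repeated linear factor: α/(x + 5) + β/(x + 5)²


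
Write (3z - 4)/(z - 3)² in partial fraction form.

(3z - 4) = P(z - 3) + Q. At z = 3: Q = 3·3 - 4 = 5. Coeff of z: P = 3
Result: 3/(z - 3) + 5/(z - 3)²


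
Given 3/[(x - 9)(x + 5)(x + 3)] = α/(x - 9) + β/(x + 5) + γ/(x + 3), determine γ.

Cover-up at x = -3: γ = 3/[(-3 - 9)(-3 + 5)] = 3/[(-12)(2)] = -3/24 = -1/8


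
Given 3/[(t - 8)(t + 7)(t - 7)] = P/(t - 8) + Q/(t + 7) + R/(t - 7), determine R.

Cover-up at t = 7: R = 3/[(7 - 8)(7 + 7)] = 3/[(-1)(14)] = -3/14


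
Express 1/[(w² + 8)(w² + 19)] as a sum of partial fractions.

Coefficient matching gives P = R = 0, Q = 1/(19-8) = 1/11, S = -Q = -1/11
Result: (1/11)/(w² + 8) - (1/11)/(w² + 19)


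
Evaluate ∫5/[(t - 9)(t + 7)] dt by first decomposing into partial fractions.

Decompose: 5/[(t - 9)(t + 7)] = (5/16)/(t - 9) - (5/16)/(t + 7). Integrate each term: (5/16) ln|(t - 9)| - (5/16) ln|(t + 7)| + C


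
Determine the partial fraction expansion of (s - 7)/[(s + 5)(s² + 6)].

At s=-5: P = (1·(-5) - 7)/((-5)² + 6) = -12/31. Q = -P = 12/31, R = 1 - (-5)·P = -29/31
Result: (-12/31)/(s + 5) + ((12/31)s - 29/31)/(s² + 6)


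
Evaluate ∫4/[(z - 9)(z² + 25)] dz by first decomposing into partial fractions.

Cover-up at z=9: α = 4/(9²+25) = 2/53. Coeff matching: β = -2/53, γ = -18/53. Decomposition: (2/53)/(z - 9) - ((2/53)z + 18/53)/(z² + 25). Integrate: linear → ln, quadratic → (1/2)ln + arctan: (2/53) ln|(z - 9)| - (1/53) ln(z² + 25) - (18/265) arctan(z/5) + C


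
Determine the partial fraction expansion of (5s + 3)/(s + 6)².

(5s + 3) = A(s + 6) + B. At s = -6: B = 5·(-6) + 3 = -27. Coeff of s: A = 5
Result: 5/(s + 6) - 27/(s + 6)²


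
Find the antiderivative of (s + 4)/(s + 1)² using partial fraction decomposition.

Decompose: P = 1, Q = 1·(-1) + 4 = 3, so (s + 4)/(s + 1)² = 1/(s + 1) + 3/(s + 1)². Integrate: ∫ P/(s + 1) ds = ln|(s + 1)|; ∫ Q/(s + 1)² ds = -3/(s + 1). Sum: ln|(s + 1)| - 3/(s + 1) + C


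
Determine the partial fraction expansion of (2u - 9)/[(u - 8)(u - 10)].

At u=8: α = (2·8 - 9)/(8 - 10) = -7/2. At u=10: β = (2·10 - 9)/(10 - 8) = 11/2
Result: (-7/2)/(u - 8) + (11/2)/(u - 10)


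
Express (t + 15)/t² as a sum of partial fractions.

(t + 15) = Pt + Q. At t = 0: Q = 1·0 + 15 = 15. Coeff of t: P = 1
Result: 1/t + 15/t²


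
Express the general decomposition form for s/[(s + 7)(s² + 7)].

Linear + irreducible quadratic: A/(s + 7) + (Bs + C)/(s² + 7)


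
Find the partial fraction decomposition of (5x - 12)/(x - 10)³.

(5x - 12) = α(x - 10)² + β(x - 10) + γ. At x = 10: γ = 5·10 - 12 = 38. Coefficients: α = 0, β = 5
Result: 5/(x - 10)² + 38/(x - 10)³


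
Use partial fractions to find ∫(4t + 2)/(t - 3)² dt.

Decompose: α = 4, β = 4·3 + 2 = 14, so (4t + 2)/(t - 3)² = 4/(t - 3) + 14/(t - 3)². Integrate: ∫ α/(t - 3) dt = 4 ln|(t - 3)|; ∫ β/(t - 3)² dt = -14/(t - 3). Sum: 4 ln|(t - 3)| - 14/(t - 3) + C


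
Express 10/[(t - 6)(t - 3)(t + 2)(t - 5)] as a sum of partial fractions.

Using Heaviside cover-up: (5/12)/(t - 6) + (1/3)/(t - 3) - (1/28)/(t + 2) - (5/7)/(t - 5)


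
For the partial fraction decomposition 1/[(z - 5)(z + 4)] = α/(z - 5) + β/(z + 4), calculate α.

Cover-up at z = 5: α = 1/(5 + 4) = 1/9


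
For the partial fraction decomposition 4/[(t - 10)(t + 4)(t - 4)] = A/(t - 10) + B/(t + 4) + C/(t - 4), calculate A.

Cover-up at t = 10: A = 4/[(10 + 4)(10 - 4)] = 4/[(14)(6)] = 4/84 = 1/21


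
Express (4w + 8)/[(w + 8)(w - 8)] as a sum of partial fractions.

At w=-8: α = (4·(-8) + 8)/(-8 - 8) = 3/2. At w=8: β = (4·8 + 8)/(8 + 8) = 5/2
Result: (3/2)/(w + 8) + (5/2)/(w - 8)


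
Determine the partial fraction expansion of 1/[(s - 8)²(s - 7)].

Cover-up at s=7: C = 1/(7 - 8)² = 1. Cover-up at s=8: B = 1/(8 - 7) = 1. Comparing s² coeff: A = -C = -1
Result: -1/(s - 8) + 1/(s - 8)² + 1/(s - 7)


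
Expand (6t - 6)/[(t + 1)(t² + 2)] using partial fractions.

At t=-1: P = (6·(-1) - 6)/((-1)² + 2) = -4. Q = -P = 4, R = 6 - (-1)·P = 2
Result: -4/(t + 1) + (4t + 2)/(t² + 2)


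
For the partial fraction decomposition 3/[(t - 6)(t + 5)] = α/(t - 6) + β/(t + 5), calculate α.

Cover-up at t = 6: α = 3/(6 + 5) = 3/11


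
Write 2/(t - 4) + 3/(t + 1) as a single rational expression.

Common denominator (t - 4)(t + 1). Numerator: 2(t + 1) + 3(t - 4) = (2t + 2) + (3t - 12) = 5t - 10
Result: (5t - 10)/[(t - 4)(t + 1)]


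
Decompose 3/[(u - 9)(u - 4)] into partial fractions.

3/(u - 9)(u - 4) = P/(u - 9) + Q/(u - 4). P = 3/(9 - 4) = 3/5, Q = 3/(4 - 9) = -3/5
Result: (3/5)/(u - 9) - (3/5)/(u - 4)


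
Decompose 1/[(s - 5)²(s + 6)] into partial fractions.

Cover-up at s=-6: R = 1/(-6 - 5)² = 1/121. Cover-up at s=5: Q = 1/(5 + 6) = 1/11. Comparing s² coeff: P = -R = -1/121
Result: (-1/121)/(s - 5) + (1/11)/(s - 5)² + (1/121)/(s + 6)


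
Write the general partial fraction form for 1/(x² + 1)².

Repeated quadratic factor: (Ax + B)/(x² + 1) + (Cx + D)/(x² + 1)²


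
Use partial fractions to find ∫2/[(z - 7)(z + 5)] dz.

Decompose: 2/[(z - 7)(z + 5)] = (1/6)/(z - 7) - (1/6)/(z + 5). Integrate each term: (1/6) ln|(z - 7)| - (1/6) ln|(z + 5)| + C


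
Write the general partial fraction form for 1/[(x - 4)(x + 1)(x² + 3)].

Two linear + quadratic: α/(x - 4) + β/(x + 1) + (γx + δ)/(x² + 3)


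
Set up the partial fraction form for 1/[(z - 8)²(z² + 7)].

Repeated linear + quadratic: P/(z - 8) + Q/(z - 8)² + (Rz + S)/(z² + 7)


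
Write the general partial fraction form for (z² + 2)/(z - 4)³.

Repeated linear factor (power 3): A/(z - 4) + B/(z - 4)² + C/(z - 4)³


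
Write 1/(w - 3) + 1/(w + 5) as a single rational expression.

Common denominator (w - 3)(w + 5). Numerator: 1(w + 5) + 1(w - 3) = (w + 5) + (w - 3) = 2w + 2
Result: (2w + 2)/[(w - 3)(w + 5)]


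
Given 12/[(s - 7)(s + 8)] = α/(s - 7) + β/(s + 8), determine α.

Cover-up at s = 7: α = 12/(7 + 8) = 12/15 = 4/5


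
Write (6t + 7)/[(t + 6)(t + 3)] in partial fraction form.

At t=-6: P = (6·(-6) + 7)/(-6 + 3) = 29/3. At t=-3: Q = (6·(-3) + 7)/(-3 + 6) = -11/3
Result: (29/3)/(t + 6) - (11/3)/(t + 3)


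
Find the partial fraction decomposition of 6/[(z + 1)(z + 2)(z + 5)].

Using cover-up method: A = 3/2, B = -2, C = 1/2
Result: (3/2)/(z + 1) - 2/(z + 2) + (1/2)/(z + 5)


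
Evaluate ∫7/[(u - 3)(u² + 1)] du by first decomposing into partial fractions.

Cover-up at u=3: α = 7/(3²+1) = 7/10. Coeff matching: β = -7/10, γ = -21/10. Decomposition: (7/10)/(u - 3) - ((7/10)u + 21/10)/(u² + 1). Integrate: linear → ln, quadratic → (1/2)ln + arctan: (7/10) ln|(u - 3)| - (7/20) ln(u² + 1) - (21/10) arctan(u) + C


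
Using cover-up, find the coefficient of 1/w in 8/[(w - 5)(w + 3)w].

Cover w, set w=0: 8/[(0 - 5)(0 + 3)] = -8/15


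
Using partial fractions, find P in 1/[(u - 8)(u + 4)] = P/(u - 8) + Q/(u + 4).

Cover-up at u = 8: P = 1/(8 + 4) = 1/12


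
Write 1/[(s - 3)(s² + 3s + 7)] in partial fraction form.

Cover-up at s = 3: A = 1/(3² + 3·3 + 7) = 1/25. Then B = -A = -1/25, C = -A·(3 + 3) = -6/25
Result: (1/25)/(s - 3) - ((1/25)s + 6/25)/(s² + 3s + 7)


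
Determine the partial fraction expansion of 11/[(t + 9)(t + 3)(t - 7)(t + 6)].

Using Heaviside cover-up: (-11/288)/(t + 9) - (11/180)/(t + 3) + (11/2080)/(t - 7) + (11/117)/(t + 6)


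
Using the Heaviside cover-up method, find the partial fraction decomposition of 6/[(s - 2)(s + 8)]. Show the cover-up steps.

Cover (s - 2): set s=2, get P = 6/(2 + 8) = 3/5. Cover (s + 8): set s=-8, get Q = 6/(-8 - 2) = -3/5.
Result: (3/5)/(s - 2) - (3/5)/(s + 8)


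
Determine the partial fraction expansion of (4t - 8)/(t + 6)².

(4t - 8) = A(t + 6) + B. At t = -6: B = 4·(-6) - 8 = -32. Coeff of t: A = 4
Result: 4/(t + 6) - 32/(t + 6)²


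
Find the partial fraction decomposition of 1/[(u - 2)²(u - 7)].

Cover-up at u=7: C = 1/(7 - 2)² = 1/25. Cover-up at u=2: B = 1/(2 - 7) = -1/5. Comparing u² coeff: A = -C = -1/25
Result: (-1/25)/(u - 2) - (1/5)/(u - 2)² + (1/25)/(u - 7)


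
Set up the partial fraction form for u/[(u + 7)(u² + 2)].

Linear + irreducible quadratic: P/(u + 7) + (Qu + R)/(u² + 2)


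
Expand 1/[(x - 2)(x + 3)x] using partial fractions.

Using cover-up method: A = 1/10, B = 1/15, C = -1/6
Result: (1/10)/(x - 2) + (1/15)/(x + 3) - (1/6)/x


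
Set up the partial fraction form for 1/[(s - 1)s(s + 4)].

Three distinct linear factors: P/(s - 1) + Q/s + R/(s + 4)


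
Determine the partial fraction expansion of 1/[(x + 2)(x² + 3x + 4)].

Cover-up at x = -2: A = 1/((-2)² + 3·(-2) + 4) = 1/2. Then B = -A = -1/2, C = -A·(3 - 2) = -1/2
Result: (1/2)/(x + 2) - ((1/2)x + 1/2)/(x² + 3x + 4)


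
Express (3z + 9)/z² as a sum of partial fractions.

(3z + 9) = Az + B. At z = 0: B = 3·0 + 9 = 9. Coeff of z: A = 3
Result: 3/z + 9/z²


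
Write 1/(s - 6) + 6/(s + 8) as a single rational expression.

Common denominator (s - 6)(s + 8). Numerator: 1(s + 8) + 6(s - 6) = (s + 8) + (6s - 36) = 7s - 28
Result: (7s - 28)/[(s - 6)(s + 8)]


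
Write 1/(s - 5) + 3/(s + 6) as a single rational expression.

Common denominator (s - 5)(s + 6). Numerator: 1(s + 6) + 3(s - 5) = (s + 6) + (3s - 15) = 4s - 9
Result: (4s - 9)/[(s - 5)(s + 6)]


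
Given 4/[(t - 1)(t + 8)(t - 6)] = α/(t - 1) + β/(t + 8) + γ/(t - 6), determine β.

Cover-up at t = -8: β = 4/[(-8 - 1)(-8 - 6)] = 4/[(-9)(-14)] = 4/126 = 2/63


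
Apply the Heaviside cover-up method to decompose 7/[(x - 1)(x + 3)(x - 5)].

Cover (x - 1), x=1: A = 7/[(1 + 3)(1 - 5)] = -7/16. Cover (x + 3), x=-3: B = 7/[(-3 - 1)(-3 - 5)] = 7/32. Cover (x - 5), x=5: C = 7/[(5 - 1)(5 + 3)] = 7/32.
Result: (-7/16)/(x - 1) + (7/32)/(x + 3) + (7/32)/(x - 5)


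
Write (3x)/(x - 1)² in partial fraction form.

(3x) = α(x - 1) + β. At x = 1: β = 3·1 + 0 = 3. Coeff of x: α = 3
Result: 3/(x - 1) + 3/(x - 1)²


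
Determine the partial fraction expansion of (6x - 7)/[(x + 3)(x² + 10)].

At x=-3: A = (6·(-3) - 7)/((-3)² + 10) = -25/19. B = -A = 25/19, C = 6 - (-3)·A = 39/19
Result: (-25/19)/(x + 3) + ((25/19)x + 39/19)/(x² + 10)


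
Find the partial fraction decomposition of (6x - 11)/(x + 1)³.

(6x - 11) = P(x + 1)² + Q(x + 1) + R. At x = -1: R = 6·(-1) - 11 = -17. Coefficients: P = 0, Q = 6
Result: 6/(x + 1)² - 17/(x + 1)³


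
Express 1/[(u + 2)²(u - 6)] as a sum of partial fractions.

Cover-up at u=6: γ = 1/(6 + 2)² = 1/64. Cover-up at u=-2: β = 1/(-2 - 6) = -1/8. Comparing u² coeff: α = -γ = -1/64
Result: (-1/64)/(u + 2) - (1/8)/(u + 2)² + (1/64)/(u - 6)


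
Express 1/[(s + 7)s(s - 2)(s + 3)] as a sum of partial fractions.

Using Heaviside cover-up: (-1/252)/(s + 7) - (1/42)/s + (1/90)/(s - 2) + (1/60)/(s + 3)


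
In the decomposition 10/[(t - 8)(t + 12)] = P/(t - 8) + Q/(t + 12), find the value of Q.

Cover-up at t = -12: Q = 10/(-12 - 8) = -10/20 = -1/2


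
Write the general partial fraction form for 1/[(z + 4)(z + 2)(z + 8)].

Three distinct linear factors: P/(z + 4) + Q/(z + 2) + R/(z + 8)


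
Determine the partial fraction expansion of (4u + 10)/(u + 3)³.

(4u + 10) = A(u + 3)² + B(u + 3) + C. At u = -3: C = 4·(-3) + 10 = -2. Coefficients: A = 0, B = 4
Result: 4/(u + 3)² - 2/(u + 3)³


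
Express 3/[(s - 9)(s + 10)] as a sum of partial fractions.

3/(s - 9)(s + 10) = P/(s - 9) + Q/(s + 10). P = 3/(9 + 10) = 3/19, Q = 3/(-10 - 9) = -3/19
Result: (3/19)/(s - 9) - (3/19)/(s + 10)


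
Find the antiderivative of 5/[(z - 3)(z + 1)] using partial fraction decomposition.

Decompose: 5/[(z - 3)(z + 1)] = (5/4)/(z - 3) - (5/4)/(z + 1). Integrate each term: (5/4) ln|(z - 3)| - (5/4) ln|(z + 1)| + C


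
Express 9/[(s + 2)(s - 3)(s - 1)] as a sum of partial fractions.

Using cover-up method: P = 3/5, Q = 9/10, R = -3/2
Result: (3/5)/(s + 2) + (9/10)/(s - 3) - (3/2)/(s - 1)


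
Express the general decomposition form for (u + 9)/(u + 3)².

Repeated linear factor: A/(u + 3) + B/(u + 3)²


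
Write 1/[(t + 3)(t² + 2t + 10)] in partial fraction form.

Cover-up at t = -3: P = 1/((-3)² + 2·(-3) + 10) = 1/13. Then Q = -P = -1/13, R = -P·(2 - 3) = 1/13
Result: (1/13)/(t + 3) - ((1/13)t - 1/13)/(t² + 2t + 10)


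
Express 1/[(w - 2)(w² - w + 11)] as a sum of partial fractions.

Cover-up at w = 2: A = 1/(2² - 1·2 + 11) = 1/13. Then B = -A = -1/13, C = -A·(-1 + 2) = -1/13
Result: (1/13)/(w - 2) - ((1/13)w + 1/13)/(w² - w + 11)


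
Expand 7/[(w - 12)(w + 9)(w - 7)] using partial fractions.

Using cover-up method: α = 1/15, β = 1/48, γ = -7/80
Result: (1/15)/(w - 12) + (1/48)/(w + 9) - (7/80)/(w - 7)


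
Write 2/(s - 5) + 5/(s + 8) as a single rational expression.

Common denominator (s - 5)(s + 8). Numerator: 2(s + 8) + 5(s - 5) = (2s + 16) + (5s - 25) = 7s - 9
Result: (7s - 9)/[(s - 5)(s + 8)]


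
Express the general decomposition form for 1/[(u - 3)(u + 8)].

Distinct linear factors: P/(u - 3) + Q/(u + 8)


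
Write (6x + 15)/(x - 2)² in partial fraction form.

(6x + 15) = α(x - 2) + β. At x = 2: β = 6·2 + 15 = 27. Coeff of x: α = 6
Result: 6/(x - 2) + 27/(x - 2)²


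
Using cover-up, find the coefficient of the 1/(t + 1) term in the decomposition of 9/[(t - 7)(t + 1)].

Cover (t + 1), set t=-1: 9/((t - 7) at t=-1) = 9/(-8) = -9/8


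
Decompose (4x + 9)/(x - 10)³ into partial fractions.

(4x + 9) = α(x - 10)² + β(x - 10) + γ. At x = 10: γ = 4·10 + 9 = 49. Coefficients: α = 0, β = 4
Result: 4/(x - 10)² + 49/(x - 10)³


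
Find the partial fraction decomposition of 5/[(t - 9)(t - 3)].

5/(t - 9)(t - 3) = A/(t - 9) + B/(t - 3). A = 5/(9 - 3) = 5/6, B = 5/(3 - 9) = -5/6
Result: (5/6)/(t - 9) - (5/6)/(t - 3)


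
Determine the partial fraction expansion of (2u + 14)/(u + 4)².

(2u + 14) = P(u + 4) + Q. At u = -4: Q = 2·(-4) + 14 = 6. Coeff of u: P = 2
Result: 2/(u + 4) + 6/(u + 4)²


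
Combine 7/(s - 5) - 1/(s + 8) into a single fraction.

Common denominator (s - 5)(s + 8). Numerator: 7(s + 8) - 1(s - 5) = (7s + 56) - (s - 5) = 6s + 61
Result: (6s + 61)/[(s - 5)(s + 8)]


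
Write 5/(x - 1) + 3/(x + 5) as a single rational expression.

Common denominator (x - 1)(x + 5). Numerator: 5(x + 5) + 3(x - 1) = (5x + 25) + (3x - 3) = 8x + 22
Result: (8x + 22)/[(x - 1)(x + 5)]


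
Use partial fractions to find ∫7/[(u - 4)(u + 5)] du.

Decompose: 7/[(u - 4)(u + 5)] = (7/9)/(u - 4) - (7/9)/(u + 5). Integrate each term: (7/9) ln|(u - 4)| - (7/9) ln|(u + 5)| + C


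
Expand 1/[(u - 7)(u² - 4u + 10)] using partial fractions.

Cover-up at u = 7: α = 1/(7² - 4·7 + 10) = 1/31. Then β = -α = -1/31, γ = -α·(-4 + 7) = -3/31
Result: (1/31)/(u - 7) - ((1/31)u + 3/31)/(u² - 4u + 10)


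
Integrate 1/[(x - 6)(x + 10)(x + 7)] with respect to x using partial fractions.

Cover-up: P = 1/208, Q = 1/48, R = -1/39. Decomposition: (1/208)/(x - 6) + (1/48)/(x + 10) - (1/39)/(x + 7). Integrate each term: (1/208) ln|(x - 6)| + (1/48) ln|(x + 10)| - (1/39) ln|(x + 7)| + C


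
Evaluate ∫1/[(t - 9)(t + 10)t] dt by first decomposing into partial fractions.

Cover-up: A = 1/171, B = 1/190, C = -1/90. Decomposition: (1/171)/(t - 9) + (1/190)/(t + 10) - (1/90)/t. Integrate each term: (1/171) ln|(t - 9)| + (1/190) ln|(t + 10)| - (1/90) ln|t| + C


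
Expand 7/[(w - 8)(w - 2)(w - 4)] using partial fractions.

Using cover-up method: α = 7/24, β = 7/12, γ = -7/8
Result: (7/24)/(w - 8) + (7/12)/(w - 2) - (7/8)/(w - 4)


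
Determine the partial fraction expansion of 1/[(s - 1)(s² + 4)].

Cover-up at s = 1: P = 1/(1² + 4) = 1/5. Then Q = -P = -1/5, R = -P·(0 + 1) = -1/5
Result: (1/5)/(s - 1) - ((1/5)s + 1/5)/(s² + 4)
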